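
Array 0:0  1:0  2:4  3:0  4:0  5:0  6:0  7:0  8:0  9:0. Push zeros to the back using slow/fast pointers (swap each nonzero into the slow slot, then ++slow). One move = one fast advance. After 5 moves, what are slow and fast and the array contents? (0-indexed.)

slow=1, fast=5, a=[4, 0, 0, 0, 0, 0, 0, 0, 0, 0]

(s=0,f=0) a[fast]=0 → fast++
(s=0,f=1) a[fast]=0 → fast++
(s=0,f=2) a[fast]=4≠0 swap→a[0]=4 → slow++,fast++
(s=1,f=3) a[fast]=0 → fast++
(s=1,f=4) a[fast]=0 → fast++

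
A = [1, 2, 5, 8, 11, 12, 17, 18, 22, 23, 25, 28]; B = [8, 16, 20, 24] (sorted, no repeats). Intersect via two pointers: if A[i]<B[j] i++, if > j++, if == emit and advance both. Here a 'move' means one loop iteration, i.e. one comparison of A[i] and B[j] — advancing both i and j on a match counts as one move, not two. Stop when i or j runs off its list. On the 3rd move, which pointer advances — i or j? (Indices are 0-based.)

[i=0,j=0] 1<8 → i++
[i=1,j=0] 2<8 → i++
[i=2,j=0] 5<8 → i++

i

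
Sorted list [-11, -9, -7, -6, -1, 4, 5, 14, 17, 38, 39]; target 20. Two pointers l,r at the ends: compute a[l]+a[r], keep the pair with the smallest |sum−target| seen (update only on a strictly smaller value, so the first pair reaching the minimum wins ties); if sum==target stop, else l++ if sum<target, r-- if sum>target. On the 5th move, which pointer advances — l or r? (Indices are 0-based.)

l

l=0 r=10: -11+39=28 d=8 *, r--
l=0 r=9: -11+38=27 d=7 *, r--
l=0 r=8: -11+17=6 d=14, l++
l=1 r=8: -9+17=8 d=12, l++
l=2 r=8: -7+17=10 d=10, l++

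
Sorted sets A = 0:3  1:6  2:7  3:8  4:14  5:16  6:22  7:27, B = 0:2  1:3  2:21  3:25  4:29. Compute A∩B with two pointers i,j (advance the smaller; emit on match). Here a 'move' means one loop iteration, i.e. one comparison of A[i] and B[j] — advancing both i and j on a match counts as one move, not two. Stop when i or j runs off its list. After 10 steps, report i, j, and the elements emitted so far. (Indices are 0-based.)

[i=0,j=0] 3>2 → j++
[i=0,j=1] 3==3 emit → i++,j++
[i=1,j=2] 6<21 → i++
[i=2,j=2] 7<21 → i++
[i=3,j=2] 8<21 → i++
[i=4,j=2] 14<21 → i++
[i=5,j=2] 16<21 → i++
[i=6,j=2] 22>21 → j++
[i=6,j=3] 22<25 → i++
[i=7,j=3] 27>25 → j++

i=7, j=4, emitted=[3]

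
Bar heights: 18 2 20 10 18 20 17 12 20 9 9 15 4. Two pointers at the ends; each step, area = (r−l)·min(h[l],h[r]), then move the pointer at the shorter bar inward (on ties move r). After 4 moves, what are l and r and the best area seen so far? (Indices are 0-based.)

l=0 r=12: min(18,4)*12=48 best=48 *, r--
l=0 r=11: min(18,15)*11=165 best=165 *, r--
l=0 r=10: min(18,9)*10=90 best=165, r--
l=0 r=9: min(18,9)*9=81 best=165, r--

l=0, r=8, best area=165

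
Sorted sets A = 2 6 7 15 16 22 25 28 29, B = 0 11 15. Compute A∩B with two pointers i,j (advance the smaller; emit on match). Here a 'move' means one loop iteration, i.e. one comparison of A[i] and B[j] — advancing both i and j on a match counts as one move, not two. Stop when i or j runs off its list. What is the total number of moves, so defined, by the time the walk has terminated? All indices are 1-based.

6 moves

[i=1,j=1] 2>0 → j++
[i=1,j=2] 2<11 → i++
[i=2,j=2] 6<11 → i++
[i=3,j=2] 7<11 → i++
[i=4,j=2] 15>11 → j++
[i=4,j=3] 15==15 emit → i++,j++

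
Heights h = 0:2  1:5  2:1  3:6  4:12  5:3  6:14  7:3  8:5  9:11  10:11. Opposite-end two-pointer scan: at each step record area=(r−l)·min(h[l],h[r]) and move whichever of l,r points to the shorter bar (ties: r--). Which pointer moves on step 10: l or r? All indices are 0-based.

l

l=0 r=10: min(2,11)*10=20 best=20 *, l++
l=1 r=10: min(5,11)*9=45 best=45 *, l++
l=2 r=10: min(1,11)*8=8 best=45, l++
l=3 r=10: min(6,11)*7=42 best=45, l++
l=4 r=10: min(12,11)*6=66 best=66 *, r--
l=4 r=9: min(12,11)*5=55 best=66, r--
l=4 r=8: min(12,5)*4=20 best=66, r--
l=4 r=7: min(12,3)*3=9 best=66, r--
l=4 r=6: min(12,14)*2=24 best=66, l++
l=5 r=6: min(3,14)*1=3 best=66, l++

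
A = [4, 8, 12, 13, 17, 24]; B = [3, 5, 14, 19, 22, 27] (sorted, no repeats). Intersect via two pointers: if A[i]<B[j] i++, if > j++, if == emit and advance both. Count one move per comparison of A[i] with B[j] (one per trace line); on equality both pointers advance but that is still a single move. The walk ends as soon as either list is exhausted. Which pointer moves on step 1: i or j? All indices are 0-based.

j

[i=0,j=0] 4>3 → j++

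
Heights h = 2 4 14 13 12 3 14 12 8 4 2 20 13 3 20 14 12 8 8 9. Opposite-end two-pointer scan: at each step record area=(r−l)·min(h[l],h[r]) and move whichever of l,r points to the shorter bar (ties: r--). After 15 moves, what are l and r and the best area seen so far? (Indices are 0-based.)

l=10, r=14, best area=182

[0,19] min(2,9)*19=38 best=38 * → l++
[1,19] min(4,9)*18=72 best=72 * → l++
[2,19] min(14,9)*17=153 best=153 * → r--
[2,18] min(14,8)*16=128 best=153 → r--
[2,17] min(14,8)*15=120 best=153 → r--
[2,16] min(14,12)*14=168 best=168 * → r--
[2,15] min(14,14)*13=182 best=182 * → r--
[2,14] min(14,20)*12=168 best=182 → l++
[3,14] min(13,20)*11=143 best=182 → l++
[4,14] min(12,20)*10=120 best=182 → l++
[5,14] min(3,20)*9=27 best=182 → l++
[6,14] min(14,20)*8=112 best=182 → l++
[7,14] min(12,20)*7=84 best=182 → l++
[8,14] min(8,20)*6=48 best=182 → l++
[9,14] min(4,20)*5=20 best=182 → l++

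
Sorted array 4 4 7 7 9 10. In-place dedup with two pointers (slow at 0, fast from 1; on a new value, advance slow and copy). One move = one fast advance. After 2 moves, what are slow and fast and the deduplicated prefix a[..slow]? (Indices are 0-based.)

(s=0,f=1) a[fast]=4=a[slow] dup → fast++
(s=0,f=2) a[fast]=7≠a[slow]=4 write a[1]=7 → slow++,fast++

slow=1, fast=3, prefix=[4, 7]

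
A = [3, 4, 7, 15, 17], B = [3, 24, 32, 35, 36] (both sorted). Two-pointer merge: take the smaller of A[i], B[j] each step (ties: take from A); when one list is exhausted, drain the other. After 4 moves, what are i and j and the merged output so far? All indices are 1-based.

[i=1,j=1] A[i]=3<=B[j]=3 take 3 → i++
[i=2,j=1] A[i]=4>B[j]=3 take 3 → j++
[i=2,j=2] A[i]=4<=B[j]=24 take 4 → i++
[i=3,j=2] A[i]=7<=B[j]=24 take 7 → i++

i=4, j=2, merged so far=[3, 3, 4, 7]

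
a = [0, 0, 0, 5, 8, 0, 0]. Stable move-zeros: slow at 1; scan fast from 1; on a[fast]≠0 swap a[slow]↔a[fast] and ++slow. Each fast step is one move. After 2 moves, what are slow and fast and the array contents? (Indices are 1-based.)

slow=1 fast=1: a[fast]=0, fast++
slow=1 fast=2: a[fast]=0, fast++

slow=1, fast=3, a=[0, 0, 0, 5, 8, 0, 0]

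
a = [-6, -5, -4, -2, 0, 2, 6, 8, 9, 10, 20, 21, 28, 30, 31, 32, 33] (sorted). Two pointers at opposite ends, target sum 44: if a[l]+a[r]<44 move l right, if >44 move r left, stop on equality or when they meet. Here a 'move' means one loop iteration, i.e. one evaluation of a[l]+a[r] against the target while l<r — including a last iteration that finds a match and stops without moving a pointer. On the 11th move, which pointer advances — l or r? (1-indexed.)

l=1 r=17: -6+33=27 <44, l++
l=2 r=17: -5+33=28 <44, l++
l=3 r=17: -4+33=29 <44, l++
l=4 r=17: -2+33=31 <44, l++
l=5 r=17: 0+33=33 <44, l++
l=6 r=17: 2+33=35 <44, l++
l=7 r=17: 6+33=39 <44, l++
l=8 r=17: 8+33=41 <44, l++
l=9 r=17: 9+33=42 <44, l++
l=10 r=17: 10+33=43 <44, l++
l=11 r=17: 20+33=53 >44, r--

r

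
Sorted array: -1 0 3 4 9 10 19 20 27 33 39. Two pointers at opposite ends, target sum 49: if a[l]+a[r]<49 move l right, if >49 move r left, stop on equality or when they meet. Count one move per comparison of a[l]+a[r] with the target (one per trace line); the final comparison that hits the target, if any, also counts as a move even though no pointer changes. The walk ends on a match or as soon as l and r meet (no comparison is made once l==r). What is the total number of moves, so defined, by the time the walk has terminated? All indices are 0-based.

[0,10] -1+39=38 <49 → l++
[1,10] 0+39=39 <49 → l++
[2,10] 3+39=42 <49 → l++
[3,10] 4+39=43 <49 → l++
[4,10] 9+39=48 <49 → l++
[5,10] 10+39=49 → found

6 moves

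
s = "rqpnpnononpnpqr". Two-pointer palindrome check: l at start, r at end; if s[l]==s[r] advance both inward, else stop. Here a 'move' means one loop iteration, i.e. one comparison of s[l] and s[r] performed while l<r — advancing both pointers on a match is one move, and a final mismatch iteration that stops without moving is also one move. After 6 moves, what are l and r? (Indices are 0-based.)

l=6, r=8

l=0 r=14: 'r'=='r', l++,r--
l=1 r=13: 'q'=='q', l++,r--
l=2 r=12: 'p'=='p', l++,r--
l=3 r=11: 'n'=='n', l++,r--
l=4 r=10: 'p'=='p', l++,r--
l=5 r=9: 'n'=='n', l++,r--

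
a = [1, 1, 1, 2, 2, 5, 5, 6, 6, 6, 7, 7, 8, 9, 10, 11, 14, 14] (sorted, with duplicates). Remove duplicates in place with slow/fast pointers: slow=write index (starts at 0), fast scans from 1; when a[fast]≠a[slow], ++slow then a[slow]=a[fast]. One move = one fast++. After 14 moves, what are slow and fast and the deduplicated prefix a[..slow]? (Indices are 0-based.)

slow=0 fast=1: a[fast]=1=a[slow] dup, fast++
slow=0 fast=2: a[fast]=1=a[slow] dup, fast++
slow=0 fast=3: a[fast]=2≠a[slow]=1 write a[1]=2, slow++,fast++
slow=1 fast=4: a[fast]=2=a[slow] dup, fast++
slow=1 fast=5: a[fast]=5≠a[slow]=2 write a[2]=5, slow++,fast++
slow=2 fast=6: a[fast]=5=a[slow] dup, fast++
slow=2 fast=7: a[fast]=6≠a[slow]=5 write a[3]=6, slow++,fast++
slow=3 fast=8: a[fast]=6=a[slow] dup, fast++
slow=3 fast=9: a[fast]=6=a[slow] dup, fast++
slow=3 fast=10: a[fast]=7≠a[slow]=6 write a[4]=7, slow++,fast++
slow=4 fast=11: a[fast]=7=a[slow] dup, fast++
slow=4 fast=12: a[fast]=8≠a[slow]=7 write a[5]=8, slow++,fast++
slow=5 fast=13: a[fast]=9≠a[slow]=8 write a[6]=9, slow++,fast++
slow=6 fast=14: a[fast]=10≠a[slow]=9 write a[7]=10, slow++,fast++

slow=7, fast=15, prefix=[1, 2, 5, 6, 7, 8, 9, 10]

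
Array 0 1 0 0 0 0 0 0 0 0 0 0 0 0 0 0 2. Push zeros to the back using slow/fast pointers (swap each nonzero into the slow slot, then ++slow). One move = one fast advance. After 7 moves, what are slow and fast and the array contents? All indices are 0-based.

slow=1, fast=7, a=[1, 0, 0, 0, 0, 0, 0, 0, 0, 0, 0, 0, 0, 0, 0, 0, 2]

(s=0,f=0) a[fast]=0 → fast++
(s=0,f=1) a[fast]=1≠0 swap→a[0]=1 → slow++,fast++
(s=1,f=2) a[fast]=0 → fast++
(s=1,f=3) a[fast]=0 → fast++
(s=1,f=4) a[fast]=0 → fast++
(s=1,f=5) a[fast]=0 → fast++
(s=1,f=6) a[fast]=0 → fast++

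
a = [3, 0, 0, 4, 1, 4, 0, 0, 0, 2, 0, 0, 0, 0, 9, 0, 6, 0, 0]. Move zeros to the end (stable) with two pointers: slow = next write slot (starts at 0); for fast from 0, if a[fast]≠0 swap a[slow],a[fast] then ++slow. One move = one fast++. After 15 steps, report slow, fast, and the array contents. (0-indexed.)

slow=0 fast=0: a[fast]=3≠0 swap→a[0]=3, slow++,fast++
slow=1 fast=1: a[fast]=0, fast++
slow=1 fast=2: a[fast]=0, fast++
slow=1 fast=3: a[fast]=4≠0 swap→a[1]=4, slow++,fast++
slow=2 fast=4: a[fast]=1≠0 swap→a[2]=1, slow++,fast++
slow=3 fast=5: a[fast]=4≠0 swap→a[3]=4, slow++,fast++
slow=4 fast=6: a[fast]=0, fast++
slow=4 fast=7: a[fast]=0, fast++
slow=4 fast=8: a[fast]=0, fast++
slow=4 fast=9: a[fast]=2≠0 swap→a[4]=2, slow++,fast++
slow=5 fast=10: a[fast]=0, fast++
slow=5 fast=11: a[fast]=0, fast++
slow=5 fast=12: a[fast]=0, fast++
slow=5 fast=13: a[fast]=0, fast++
slow=5 fast=14: a[fast]=9≠0 swap→a[5]=9, slow++,fast++

slow=6, fast=15, a=[3, 4, 1, 4, 2, 9, 0, 0, 0, 0, 0, 0, 0, 0, 0, 0, 6, 0, 0]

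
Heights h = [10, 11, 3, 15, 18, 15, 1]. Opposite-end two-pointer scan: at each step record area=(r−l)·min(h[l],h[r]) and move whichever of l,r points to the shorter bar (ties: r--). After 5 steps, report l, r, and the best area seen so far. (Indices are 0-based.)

[0,6] min(10,1)*6=6 best=6 * → r--
[0,5] min(10,15)*5=50 best=50 * → l++
[1,5] min(11,15)*4=44 best=50 → l++
[2,5] min(3,15)*3=9 best=50 → l++
[3,5] min(15,15)*2=30 best=50 → r--

l=3, r=4, best area=50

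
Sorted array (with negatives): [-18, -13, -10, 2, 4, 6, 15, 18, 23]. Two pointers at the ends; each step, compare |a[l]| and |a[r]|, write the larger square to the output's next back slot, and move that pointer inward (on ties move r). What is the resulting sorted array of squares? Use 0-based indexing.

[4, 16, 36, 100, 169, 225, 324, 324, 529]

[0,8] |-18|<=|23| out[8]=529 → r--
[0,7] |-18|<=|18| out[7]=324 → r--
[0,6] |-18|>|15| out[6]=324 → l++
[1,6] |-13|<=|15| out[5]=225 → r--
[1,5] |-13|>|6| out[4]=169 → l++
[2,5] |-10|>|6| out[3]=100 → l++
[3,5] |2|<=|6| out[2]=36 → r--
[3,4] |2|<=|4| out[1]=16 → r--
[3,3] |2|<=|2| out[0]=4 → r--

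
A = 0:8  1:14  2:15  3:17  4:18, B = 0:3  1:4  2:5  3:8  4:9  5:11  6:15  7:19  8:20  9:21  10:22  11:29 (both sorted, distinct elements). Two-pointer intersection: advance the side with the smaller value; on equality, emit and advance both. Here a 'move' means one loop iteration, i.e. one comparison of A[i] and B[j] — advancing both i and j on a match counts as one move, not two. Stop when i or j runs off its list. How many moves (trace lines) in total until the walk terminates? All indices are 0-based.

10 moves

[i=0,j=0] 8>3 → j++
[i=0,j=1] 8>4 → j++
[i=0,j=2] 8>5 → j++
[i=0,j=3] 8==8 emit → i++,j++
[i=1,j=4] 14>9 → j++
[i=1,j=5] 14>11 → j++
[i=1,j=6] 14<15 → i++
[i=2,j=6] 15==15 emit → i++,j++
[i=3,j=7] 17<19 → i++
[i=4,j=7] 18<19 → i++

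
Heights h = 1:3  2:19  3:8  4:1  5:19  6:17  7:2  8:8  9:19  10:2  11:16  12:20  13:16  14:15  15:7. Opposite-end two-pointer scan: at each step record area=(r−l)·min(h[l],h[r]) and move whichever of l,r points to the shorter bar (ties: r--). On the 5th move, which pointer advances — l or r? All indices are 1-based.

l=1 r=15: min(3,7)*14=42 best=42 *, l++
l=2 r=15: min(19,7)*13=91 best=91 *, r--
l=2 r=14: min(19,15)*12=180 best=180 *, r--
l=2 r=13: min(19,16)*11=176 best=180, r--
l=2 r=12: min(19,20)*10=190 best=190 *, l++

l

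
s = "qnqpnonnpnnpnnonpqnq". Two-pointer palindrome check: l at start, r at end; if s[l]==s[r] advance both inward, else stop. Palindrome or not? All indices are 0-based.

l=0 r=19: 'q'=='q', l++,r--
l=1 r=18: 'n'=='n', l++,r--
l=2 r=17: 'q'=='q', l++,r--
l=3 r=16: 'p'=='p', l++,r--
l=4 r=15: 'n'=='n', l++,r--
l=5 r=14: 'o'=='o', l++,r--
l=6 r=13: 'n'=='n', l++,r--
l=7 r=12: 'n'=='n', l++,r--
l=8 r=11: 'p'=='p', l++,r--
l=9 r=10: 'n'=='n', l++,r--

palindrome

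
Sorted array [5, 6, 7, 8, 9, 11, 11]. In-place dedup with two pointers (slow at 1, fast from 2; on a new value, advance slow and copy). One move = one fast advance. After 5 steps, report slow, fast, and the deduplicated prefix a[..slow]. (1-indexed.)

slow=6, fast=7, prefix=[5, 6, 7, 8, 9, 11]

(s=1,f=2) a[fast]=6≠a[slow]=5 write a[2]=6 → slow++,fast++
(s=2,f=3) a[fast]=7≠a[slow]=6 write a[3]=7 → slow++,fast++
(s=3,f=4) a[fast]=8≠a[slow]=7 write a[4]=8 → slow++,fast++
(s=4,f=5) a[fast]=9≠a[slow]=8 write a[5]=9 → slow++,fast++
(s=5,f=6) a[fast]=11≠a[slow]=9 write a[6]=11 → slow++,fast++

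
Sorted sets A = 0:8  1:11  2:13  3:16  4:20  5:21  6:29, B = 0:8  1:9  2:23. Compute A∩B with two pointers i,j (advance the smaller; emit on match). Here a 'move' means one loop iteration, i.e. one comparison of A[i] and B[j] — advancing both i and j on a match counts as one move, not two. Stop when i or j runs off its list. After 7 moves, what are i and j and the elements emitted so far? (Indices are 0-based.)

i=6, j=2, emitted=[8]

i=0 j=0: 8==8 emit, i++,j++
i=1 j=1: 11>9, j++
i=1 j=2: 11<23, i++
i=2 j=2: 13<23, i++
i=3 j=2: 16<23, i++
i=4 j=2: 20<23, i++
i=5 j=2: 21<23, i++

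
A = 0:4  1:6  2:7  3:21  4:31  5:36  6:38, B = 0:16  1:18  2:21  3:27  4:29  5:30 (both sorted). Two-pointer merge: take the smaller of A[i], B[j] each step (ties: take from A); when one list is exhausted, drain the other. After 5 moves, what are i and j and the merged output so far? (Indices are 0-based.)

i=3, j=2, merged so far=[4, 6, 7, 16, 18]

i=0 j=0: A[i]=4<=B[j]=16 take 4, i++
i=1 j=0: A[i]=6<=B[j]=16 take 6, i++
i=2 j=0: A[i]=7<=B[j]=16 take 7, i++
i=3 j=0: A[i]=21>B[j]=16 take 16, j++
i=3 j=1: A[i]=21>B[j]=18 take 18, j++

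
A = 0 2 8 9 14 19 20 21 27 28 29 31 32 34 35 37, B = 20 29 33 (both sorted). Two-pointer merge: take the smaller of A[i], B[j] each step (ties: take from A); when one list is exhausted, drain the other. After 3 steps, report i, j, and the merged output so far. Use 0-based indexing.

i=0 j=0: A[i]=0<=B[j]=20 take 0, i++
i=1 j=0: A[i]=2<=B[j]=20 take 2, i++
i=2 j=0: A[i]=8<=B[j]=20 take 8, i++

i=3, j=0, merged so far=[0, 2, 8]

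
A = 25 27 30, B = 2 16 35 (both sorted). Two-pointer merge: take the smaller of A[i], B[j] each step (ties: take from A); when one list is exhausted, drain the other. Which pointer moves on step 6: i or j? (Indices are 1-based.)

[i=1,j=1] A[i]=25>B[j]=2 take 2 → j++
[i=1,j=2] A[i]=25>B[j]=16 take 16 → j++
[i=1,j=3] A[i]=25<=B[j]=35 take 25 → i++
[i=2,j=3] A[i]=27<=B[j]=35 take 27 → i++
[i=3,j=3] A[i]=30<=B[j]=35 take 30 → i++
[i=4,j=3] A done, take B[j]=35 → j++

j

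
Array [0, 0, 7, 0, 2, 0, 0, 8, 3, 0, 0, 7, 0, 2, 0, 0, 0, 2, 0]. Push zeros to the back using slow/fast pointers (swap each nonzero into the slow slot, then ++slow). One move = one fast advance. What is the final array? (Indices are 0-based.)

slow=0 fast=0: a[fast]=0, fast++
slow=0 fast=1: a[fast]=0, fast++
slow=0 fast=2: a[fast]=7≠0 swap→a[0]=7, slow++,fast++
slow=1 fast=3: a[fast]=0, fast++
slow=1 fast=4: a[fast]=2≠0 swap→a[1]=2, slow++,fast++
slow=2 fast=5: a[fast]=0, fast++
slow=2 fast=6: a[fast]=0, fast++
slow=2 fast=7: a[fast]=8≠0 swap→a[2]=8, slow++,fast++
slow=3 fast=8: a[fast]=3≠0 swap→a[3]=3, slow++,fast++
slow=4 fast=9: a[fast]=0, fast++
slow=4 fast=10: a[fast]=0, fast++
slow=4 fast=11: a[fast]=7≠0 swap→a[4]=7, slow++,fast++
slow=5 fast=12: a[fast]=0, fast++
slow=5 fast=13: a[fast]=2≠0 swap→a[5]=2, slow++,fast++
slow=6 fast=14: a[fast]=0, fast++
slow=6 fast=15: a[fast]=0, fast++
slow=6 fast=16: a[fast]=0, fast++
slow=6 fast=17: a[fast]=2≠0 swap→a[6]=2, slow++,fast++
slow=7 fast=18: a[fast]=0, fast++

[7, 2, 8, 3, 7, 2, 2, 0, 0, 0, 0, 0, 0, 0, 0, 0, 0, 0, 0]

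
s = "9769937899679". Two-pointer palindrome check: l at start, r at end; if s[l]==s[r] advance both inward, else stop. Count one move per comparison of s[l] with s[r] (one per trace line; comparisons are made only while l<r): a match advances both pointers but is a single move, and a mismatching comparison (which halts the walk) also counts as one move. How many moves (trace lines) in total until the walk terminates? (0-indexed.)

6 moves

[0,12] '9'=='9' → l++,r--
[1,11] '7'=='7' → l++,r--
[2,10] '6'=='6' → l++,r--
[3,9] '9'=='9' → l++,r--
[4,8] '9'=='9' → l++,r--
[5,7] '3'!='8' → stop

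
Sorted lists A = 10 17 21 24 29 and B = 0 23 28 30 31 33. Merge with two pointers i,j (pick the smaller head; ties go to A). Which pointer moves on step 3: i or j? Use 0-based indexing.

i=0 j=0: A[i]=10>B[j]=0 take 0, j++
i=0 j=1: A[i]=10<=B[j]=23 take 10, i++
i=1 j=1: A[i]=17<=B[j]=23 take 17, i++

i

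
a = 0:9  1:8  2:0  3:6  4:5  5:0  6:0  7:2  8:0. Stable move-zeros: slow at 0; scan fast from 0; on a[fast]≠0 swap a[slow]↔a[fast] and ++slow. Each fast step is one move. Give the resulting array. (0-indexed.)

slow=0 fast=0: a[fast]=9≠0 swap→a[0]=9, slow++,fast++
slow=1 fast=1: a[fast]=8≠0 swap→a[1]=8, slow++,fast++
slow=2 fast=2: a[fast]=0, fast++
slow=2 fast=3: a[fast]=6≠0 swap→a[2]=6, slow++,fast++
slow=3 fast=4: a[fast]=5≠0 swap→a[3]=5, slow++,fast++
slow=4 fast=5: a[fast]=0, fast++
slow=4 fast=6: a[fast]=0, fast++
slow=4 fast=7: a[fast]=2≠0 swap→a[4]=2, slow++,fast++
slow=5 fast=8: a[fast]=0, fast++

[9, 8, 6, 5, 2, 0, 0, 0, 0]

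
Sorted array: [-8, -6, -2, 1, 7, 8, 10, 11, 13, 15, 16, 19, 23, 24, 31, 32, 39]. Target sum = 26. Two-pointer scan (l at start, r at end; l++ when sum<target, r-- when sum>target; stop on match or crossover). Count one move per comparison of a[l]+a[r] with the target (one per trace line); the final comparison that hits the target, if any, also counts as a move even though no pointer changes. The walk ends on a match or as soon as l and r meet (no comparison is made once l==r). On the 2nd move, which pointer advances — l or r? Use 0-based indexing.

l=0 r=16: -8+39=31 >26, r--
l=0 r=15: -8+32=24 <26, l++

l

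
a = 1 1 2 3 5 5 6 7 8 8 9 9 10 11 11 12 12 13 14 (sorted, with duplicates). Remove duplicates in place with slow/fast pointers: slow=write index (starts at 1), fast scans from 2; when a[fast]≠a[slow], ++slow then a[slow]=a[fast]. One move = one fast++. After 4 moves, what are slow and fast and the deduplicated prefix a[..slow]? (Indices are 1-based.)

slow=1 fast=2: a[fast]=1=a[slow] dup, fast++
slow=1 fast=3: a[fast]=2≠a[slow]=1 write a[2]=2, slow++,fast++
slow=2 fast=4: a[fast]=3≠a[slow]=2 write a[3]=3, slow++,fast++
slow=3 fast=5: a[fast]=5≠a[slow]=3 write a[4]=5, slow++,fast++

slow=4, fast=6, prefix=[1, 2, 3, 5]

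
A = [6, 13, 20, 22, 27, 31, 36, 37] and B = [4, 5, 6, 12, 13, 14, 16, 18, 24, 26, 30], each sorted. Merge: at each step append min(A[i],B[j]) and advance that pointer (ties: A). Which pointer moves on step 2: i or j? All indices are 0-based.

i=0 j=0: A[i]=6>B[j]=4 take 4, j++
i=0 j=1: A[i]=6>B[j]=5 take 5, j++

j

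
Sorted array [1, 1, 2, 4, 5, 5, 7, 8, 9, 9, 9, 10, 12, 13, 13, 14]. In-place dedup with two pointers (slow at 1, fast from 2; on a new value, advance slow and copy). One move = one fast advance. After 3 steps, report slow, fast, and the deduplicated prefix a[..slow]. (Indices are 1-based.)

(s=1,f=2) a[fast]=1=a[slow] dup → fast++
(s=1,f=3) a[fast]=2≠a[slow]=1 write a[2]=2 → slow++,fast++
(s=2,f=4) a[fast]=4≠a[slow]=2 write a[3]=4 → slow++,fast++

slow=3, fast=5, prefix=[1, 2, 4]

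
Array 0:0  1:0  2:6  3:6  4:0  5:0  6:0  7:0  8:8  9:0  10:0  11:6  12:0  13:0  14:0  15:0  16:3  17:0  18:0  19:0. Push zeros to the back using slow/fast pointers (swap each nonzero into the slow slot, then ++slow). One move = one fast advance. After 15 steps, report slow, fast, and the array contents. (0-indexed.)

slow=4, fast=15, a=[6, 6, 8, 6, 0, 0, 0, 0, 0, 0, 0, 0, 0, 0, 0, 0, 3, 0, 0, 0]

slow=0 fast=0: a[fast]=0, fast++
slow=0 fast=1: a[fast]=0, fast++
slow=0 fast=2: a[fast]=6≠0 swap→a[0]=6, slow++,fast++
slow=1 fast=3: a[fast]=6≠0 swap→a[1]=6, slow++,fast++
slow=2 fast=4: a[fast]=0, fast++
slow=2 fast=5: a[fast]=0, fast++
slow=2 fast=6: a[fast]=0, fast++
slow=2 fast=7: a[fast]=0, fast++
slow=2 fast=8: a[fast]=8≠0 swap→a[2]=8, slow++,fast++
slow=3 fast=9: a[fast]=0, fast++
slow=3 fast=10: a[fast]=0, fast++
slow=3 fast=11: a[fast]=6≠0 swap→a[3]=6, slow++,fast++
slow=4 fast=12: a[fast]=0, fast++
slow=4 fast=13: a[fast]=0, fast++
slow=4 fast=14: a[fast]=0, fast++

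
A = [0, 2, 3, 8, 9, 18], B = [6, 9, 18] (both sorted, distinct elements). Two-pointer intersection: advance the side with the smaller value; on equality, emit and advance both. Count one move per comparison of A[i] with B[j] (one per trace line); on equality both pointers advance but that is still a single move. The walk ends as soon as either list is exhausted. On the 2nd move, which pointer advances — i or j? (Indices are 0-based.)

i

[i=0,j=0] 0<6 → i++
[i=1,j=0] 2<6 → i++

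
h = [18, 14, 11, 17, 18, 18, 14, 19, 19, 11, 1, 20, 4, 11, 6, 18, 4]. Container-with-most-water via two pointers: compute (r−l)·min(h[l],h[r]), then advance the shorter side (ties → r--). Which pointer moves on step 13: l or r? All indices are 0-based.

l

l=0 r=16: min(18,4)*16=64 best=64 *, r--
l=0 r=15: min(18,18)*15=270 best=270 *, r--
l=0 r=14: min(18,6)*14=84 best=270, r--
l=0 r=13: min(18,11)*13=143 best=270, r--
l=0 r=12: min(18,4)*12=48 best=270, r--
l=0 r=11: min(18,20)*11=198 best=270, l++
l=1 r=11: min(14,20)*10=140 best=270, l++
l=2 r=11: min(11,20)*9=99 best=270, l++
l=3 r=11: min(17,20)*8=136 best=270, l++
l=4 r=11: min(18,20)*7=126 best=270, l++
l=5 r=11: min(18,20)*6=108 best=270, l++
l=6 r=11: min(14,20)*5=70 best=270, l++
l=7 r=11: min(19,20)*4=76 best=270, l++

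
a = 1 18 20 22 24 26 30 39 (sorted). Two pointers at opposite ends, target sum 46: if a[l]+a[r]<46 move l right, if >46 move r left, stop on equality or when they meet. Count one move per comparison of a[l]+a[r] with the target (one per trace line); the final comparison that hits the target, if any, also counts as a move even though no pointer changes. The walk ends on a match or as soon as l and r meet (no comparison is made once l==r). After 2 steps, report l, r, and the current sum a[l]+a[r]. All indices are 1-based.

l=1 r=8: 1+39=40 <46, l++
l=2 r=8: 18+39=57 >46, r--

l=2, r=7, sum=48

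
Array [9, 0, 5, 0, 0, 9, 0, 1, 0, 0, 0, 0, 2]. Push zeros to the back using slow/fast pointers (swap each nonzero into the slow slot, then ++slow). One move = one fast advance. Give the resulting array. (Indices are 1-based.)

(s=1,f=1) a[fast]=9≠0 swap→a[1]=9 → slow++,fast++
(s=2,f=2) a[fast]=0 → fast++
(s=2,f=3) a[fast]=5≠0 swap→a[2]=5 → slow++,fast++
(s=3,f=4) a[fast]=0 → fast++
(s=3,f=5) a[fast]=0 → fast++
(s=3,f=6) a[fast]=9≠0 swap→a[3]=9 → slow++,fast++
(s=4,f=7) a[fast]=0 → fast++
(s=4,f=8) a[fast]=1≠0 swap→a[4]=1 → slow++,fast++
(s=5,f=9) a[fast]=0 → fast++
(s=5,f=10) a[fast]=0 → fast++
(s=5,f=11) a[fast]=0 → fast++
(s=5,f=12) a[fast]=0 → fast++
(s=5,f=13) a[fast]=2≠0 swap→a[5]=2 → slow++,fast++

[9, 5, 9, 1, 2, 0, 0, 0, 0, 0, 0, 0, 0]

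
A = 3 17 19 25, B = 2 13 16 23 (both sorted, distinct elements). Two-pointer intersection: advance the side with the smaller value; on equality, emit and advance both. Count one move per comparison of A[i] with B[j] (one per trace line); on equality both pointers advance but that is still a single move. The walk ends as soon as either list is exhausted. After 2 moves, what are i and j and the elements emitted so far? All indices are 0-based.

i=1, j=1, emitted=[]

i=0 j=0: 3>2, j++
i=0 j=1: 3<13, i++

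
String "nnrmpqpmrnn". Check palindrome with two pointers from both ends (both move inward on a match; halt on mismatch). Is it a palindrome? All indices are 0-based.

palindrome

l=0 r=10: 'n'=='n', l++,r--
l=1 r=9: 'n'=='n', l++,r--
l=2 r=8: 'r'=='r', l++,r--
l=3 r=7: 'm'=='m', l++,r--
l=4 r=6: 'p'=='p', l++,r--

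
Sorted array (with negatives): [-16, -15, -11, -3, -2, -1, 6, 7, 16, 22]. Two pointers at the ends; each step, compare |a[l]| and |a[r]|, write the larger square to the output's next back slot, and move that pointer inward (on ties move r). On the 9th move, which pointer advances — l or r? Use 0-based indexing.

l=0 r=9: |-16|<=|22| out[9]=484, r--
l=0 r=8: |-16|<=|16| out[8]=256, r--
l=0 r=7: |-16|>|7| out[7]=256, l++
l=1 r=7: |-15|>|7| out[6]=225, l++
l=2 r=7: |-11|>|7| out[5]=121, l++
l=3 r=7: |-3|<=|7| out[4]=49, r--
l=3 r=6: |-3|<=|6| out[3]=36, r--
l=3 r=5: |-3|>|-1| out[2]=9, l++
l=4 r=5: |-2|>|-1| out[1]=4, l++

l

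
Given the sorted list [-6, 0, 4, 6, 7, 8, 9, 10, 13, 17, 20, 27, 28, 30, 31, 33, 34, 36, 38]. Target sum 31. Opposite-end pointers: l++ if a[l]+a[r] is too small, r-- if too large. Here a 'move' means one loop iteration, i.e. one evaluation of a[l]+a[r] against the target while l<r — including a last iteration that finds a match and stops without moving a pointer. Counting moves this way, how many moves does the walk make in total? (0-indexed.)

6 moves

[0,18] -6+38=32 >31 → r--
[0,17] -6+36=30 <31 → l++
[1,17] 0+36=36 >31 → r--
[1,16] 0+34=34 >31 → r--
[1,15] 0+33=33 >31 → r--
[1,14] 0+31=31 → found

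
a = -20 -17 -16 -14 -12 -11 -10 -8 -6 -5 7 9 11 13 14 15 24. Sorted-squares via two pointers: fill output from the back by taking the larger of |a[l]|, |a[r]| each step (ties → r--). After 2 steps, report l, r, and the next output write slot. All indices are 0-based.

l=0 r=16: |-20|<=|24| out[16]=576, r--
l=0 r=15: |-20|>|15| out[15]=400, l++

l=1, r=15, next write slot=14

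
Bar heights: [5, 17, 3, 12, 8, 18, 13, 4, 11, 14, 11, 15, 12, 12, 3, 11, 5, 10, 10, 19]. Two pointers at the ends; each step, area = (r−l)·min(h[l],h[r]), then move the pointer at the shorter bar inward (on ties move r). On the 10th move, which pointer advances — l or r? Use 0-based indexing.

l

l=0 r=19: min(5,19)*19=95 best=95 *, l++
l=1 r=19: min(17,19)*18=306 best=306 *, l++
l=2 r=19: min(3,19)*17=51 best=306, l++
l=3 r=19: min(12,19)*16=192 best=306, l++
l=4 r=19: min(8,19)*15=120 best=306, l++
l=5 r=19: min(18,19)*14=252 best=306, l++
l=6 r=19: min(13,19)*13=169 best=306, l++
l=7 r=19: min(4,19)*12=48 best=306, l++
l=8 r=19: min(11,19)*11=121 best=306, l++
l=9 r=19: min(14,19)*10=140 best=306, l++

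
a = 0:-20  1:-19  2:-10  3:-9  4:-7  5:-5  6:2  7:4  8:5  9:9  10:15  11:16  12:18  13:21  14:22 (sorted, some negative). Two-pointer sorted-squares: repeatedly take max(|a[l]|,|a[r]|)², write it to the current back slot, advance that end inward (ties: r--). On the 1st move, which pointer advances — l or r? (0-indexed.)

r

l=0 r=14: |-20|<=|22| out[14]=484, r--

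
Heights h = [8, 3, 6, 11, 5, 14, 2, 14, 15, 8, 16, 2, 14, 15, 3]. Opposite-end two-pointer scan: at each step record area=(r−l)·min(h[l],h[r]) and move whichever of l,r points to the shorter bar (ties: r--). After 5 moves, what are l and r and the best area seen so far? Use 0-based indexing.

[0,14] min(8,3)*14=42 best=42 * → r--
[0,13] min(8,15)*13=104 best=104 * → l++
[1,13] min(3,15)*12=36 best=104 → l++
[2,13] min(6,15)*11=66 best=104 → l++
[3,13] min(11,15)*10=110 best=110 * → l++

l=4, r=13, best area=110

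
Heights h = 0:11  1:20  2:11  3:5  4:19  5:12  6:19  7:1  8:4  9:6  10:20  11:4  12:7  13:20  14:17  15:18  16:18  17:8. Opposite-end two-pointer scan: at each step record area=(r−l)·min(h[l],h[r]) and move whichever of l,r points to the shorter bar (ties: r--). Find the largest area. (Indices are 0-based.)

[0,17] min(11,8)*17=136 best=136 * → r--
[0,16] min(11,18)*16=176 best=176 * → l++
[1,16] min(20,18)*15=270 best=270 * → r--
[1,15] min(20,18)*14=252 best=270 → r--
[1,14] min(20,17)*13=221 best=270 → r--
[1,13] min(20,20)*12=240 best=270 → r--
[1,12] min(20,7)*11=77 best=270 → r--
[1,11] min(20,4)*10=40 best=270 → r--
[1,10] min(20,20)*9=180 best=270 → r--
[1,9] min(20,6)*8=48 best=270 → r--
[1,8] min(20,4)*7=28 best=270 → r--
[1,7] min(20,1)*6=6 best=270 → r--
[1,6] min(20,19)*5=95 best=270 → r--
[1,5] min(20,12)*4=48 best=270 → r--
[1,4] min(20,19)*3=57 best=270 → r--
[1,3] min(20,5)*2=10 best=270 → r--
[1,2] min(20,11)*1=11 best=270 → r--

max area = 270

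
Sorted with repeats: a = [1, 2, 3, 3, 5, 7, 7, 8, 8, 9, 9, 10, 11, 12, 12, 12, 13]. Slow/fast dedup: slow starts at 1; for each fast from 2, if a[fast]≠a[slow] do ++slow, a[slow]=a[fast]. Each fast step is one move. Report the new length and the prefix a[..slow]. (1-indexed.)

length 11; prefix = [1, 2, 3, 5, 7, 8, 9, 10, 11, 12, 13]

slow=1 fast=2: a[fast]=2≠a[slow]=1 write a[2]=2, slow++,fast++
slow=2 fast=3: a[fast]=3≠a[slow]=2 write a[3]=3, slow++,fast++
slow=3 fast=4: a[fast]=3=a[slow] dup, fast++
slow=3 fast=5: a[fast]=5≠a[slow]=3 write a[4]=5, slow++,fast++
slow=4 fast=6: a[fast]=7≠a[slow]=5 write a[5]=7, slow++,fast++
slow=5 fast=7: a[fast]=7=a[slow] dup, fast++
slow=5 fast=8: a[fast]=8≠a[slow]=7 write a[6]=8, slow++,fast++
slow=6 fast=9: a[fast]=8=a[slow] dup, fast++
slow=6 fast=10: a[fast]=9≠a[slow]=8 write a[7]=9, slow++,fast++
slow=7 fast=11: a[fast]=9=a[slow] dup, fast++
slow=7 fast=12: a[fast]=10≠a[slow]=9 write a[8]=10, slow++,fast++
slow=8 fast=13: a[fast]=11≠a[slow]=10 write a[9]=11, slow++,fast++
slow=9 fast=14: a[fast]=12≠a[slow]=11 write a[10]=12, slow++,fast++
slow=10 fast=15: a[fast]=12=a[slow] dup, fast++
slow=10 fast=16: a[fast]=12=a[slow] dup, fast++
slow=10 fast=17: a[fast]=13≠a[slow]=12 write a[11]=13, slow++,fast++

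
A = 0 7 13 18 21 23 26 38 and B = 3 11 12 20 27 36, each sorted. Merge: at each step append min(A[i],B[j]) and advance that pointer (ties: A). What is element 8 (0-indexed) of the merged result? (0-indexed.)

i=0 j=0: A[i]=0<=B[j]=3 take 0, i++
i=1 j=0: A[i]=7>B[j]=3 take 3, j++
i=1 j=1: A[i]=7<=B[j]=11 take 7, i++
i=2 j=1: A[i]=13>B[j]=11 take 11, j++
i=2 j=2: A[i]=13>B[j]=12 take 12, j++
i=2 j=3: A[i]=13<=B[j]=20 take 13, i++
i=3 j=3: A[i]=18<=B[j]=20 take 18, i++
i=4 j=3: A[i]=21>B[j]=20 take 20, j++
i=4 j=4: A[i]=21<=B[j]=27 take 21, i++
i=5 j=4: A[i]=23<=B[j]=27 take 23, i++
i=6 j=4: A[i]=26<=B[j]=27 take 26, i++
i=7 j=4: A[i]=38>B[j]=27 take 27, j++
i=7 j=5: A[i]=38>B[j]=36 take 36, j++
i=7 j=6: B done, take A[i]=38, i++

merged[8] = 21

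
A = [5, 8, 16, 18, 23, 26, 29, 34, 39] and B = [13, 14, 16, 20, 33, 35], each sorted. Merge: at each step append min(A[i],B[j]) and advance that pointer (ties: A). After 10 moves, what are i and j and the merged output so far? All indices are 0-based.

i=6, j=4, merged so far=[5, 8, 13, 14, 16, 16, 18, 20, 23, 26]

i=0 j=0: A[i]=5<=B[j]=13 take 5, i++
i=1 j=0: A[i]=8<=B[j]=13 take 8, i++
i=2 j=0: A[i]=16>B[j]=13 take 13, j++
i=2 j=1: A[i]=16>B[j]=14 take 14, j++
i=2 j=2: A[i]=16<=B[j]=16 take 16, i++
i=3 j=2: A[i]=18>B[j]=16 take 16, j++
i=3 j=3: A[i]=18<=B[j]=20 take 18, i++
i=4 j=3: A[i]=23>B[j]=20 take 20, j++
i=4 j=4: A[i]=23<=B[j]=33 take 23, i++
i=5 j=4: A[i]=26<=B[j]=33 take 26, i++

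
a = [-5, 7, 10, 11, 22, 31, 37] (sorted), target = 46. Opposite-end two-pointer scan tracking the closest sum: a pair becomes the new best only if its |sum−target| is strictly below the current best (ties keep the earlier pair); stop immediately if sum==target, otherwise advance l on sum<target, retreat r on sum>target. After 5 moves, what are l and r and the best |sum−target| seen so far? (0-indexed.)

l=4, r=5, best |Δ|=1

l=0 r=6: -5+37=32 d=14 *, l++
l=1 r=6: 7+37=44 d=2 *, l++
l=2 r=6: 10+37=47 d=1 *, r--
l=2 r=5: 10+31=41 d=5, l++
l=3 r=5: 11+31=42 d=4, l++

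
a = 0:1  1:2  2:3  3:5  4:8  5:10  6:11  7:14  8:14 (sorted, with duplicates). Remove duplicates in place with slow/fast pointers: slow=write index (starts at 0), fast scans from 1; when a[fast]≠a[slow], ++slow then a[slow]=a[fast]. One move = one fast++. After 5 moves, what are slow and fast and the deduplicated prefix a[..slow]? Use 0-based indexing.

slow=0 fast=1: a[fast]=2≠a[slow]=1 write a[1]=2, slow++,fast++
slow=1 fast=2: a[fast]=3≠a[slow]=2 write a[2]=3, slow++,fast++
slow=2 fast=3: a[fast]=5≠a[slow]=3 write a[3]=5, slow++,fast++
slow=3 fast=4: a[fast]=8≠a[slow]=5 write a[4]=8, slow++,fast++
slow=4 fast=5: a[fast]=10≠a[slow]=8 write a[5]=10, slow++,fast++

slow=5, fast=6, prefix=[1, 2, 3, 5, 8, 10]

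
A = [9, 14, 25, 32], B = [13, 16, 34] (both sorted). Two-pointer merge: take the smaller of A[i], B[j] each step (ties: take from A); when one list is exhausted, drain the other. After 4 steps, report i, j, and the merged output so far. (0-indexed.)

i=2, j=2, merged so far=[9, 13, 14, 16]

[i=0,j=0] A[i]=9<=B[j]=13 take 9 → i++
[i=1,j=0] A[i]=14>B[j]=13 take 13 → j++
[i=1,j=1] A[i]=14<=B[j]=16 take 14 → i++
[i=2,j=1] A[i]=25>B[j]=16 take 16 → j++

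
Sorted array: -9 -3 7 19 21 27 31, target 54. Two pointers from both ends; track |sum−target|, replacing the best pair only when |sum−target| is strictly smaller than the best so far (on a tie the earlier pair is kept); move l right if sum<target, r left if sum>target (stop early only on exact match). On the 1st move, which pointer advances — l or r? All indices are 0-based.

l

[0,6] -9+31=22 d=32 * → l++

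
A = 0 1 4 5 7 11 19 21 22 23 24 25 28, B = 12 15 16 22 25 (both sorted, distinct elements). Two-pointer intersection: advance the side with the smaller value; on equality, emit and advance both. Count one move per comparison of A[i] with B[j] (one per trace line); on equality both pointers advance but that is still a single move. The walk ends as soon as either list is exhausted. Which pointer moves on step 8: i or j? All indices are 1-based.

[i=1,j=1] 0<12 → i++
[i=2,j=1] 1<12 → i++
[i=3,j=1] 4<12 → i++
[i=4,j=1] 5<12 → i++
[i=5,j=1] 7<12 → i++
[i=6,j=1] 11<12 → i++
[i=7,j=1] 19>12 → j++
[i=7,j=2] 19>15 → j++

j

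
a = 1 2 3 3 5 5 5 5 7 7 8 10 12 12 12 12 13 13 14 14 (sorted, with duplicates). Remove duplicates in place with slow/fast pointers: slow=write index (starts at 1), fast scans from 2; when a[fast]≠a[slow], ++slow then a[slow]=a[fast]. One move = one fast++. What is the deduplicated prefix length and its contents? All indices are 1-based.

slow=1 fast=2: a[fast]=2≠a[slow]=1 write a[2]=2, slow++,fast++
slow=2 fast=3: a[fast]=3≠a[slow]=2 write a[3]=3, slow++,fast++
slow=3 fast=4: a[fast]=3=a[slow] dup, fast++
slow=3 fast=5: a[fast]=5≠a[slow]=3 write a[4]=5, slow++,fast++
slow=4 fast=6: a[fast]=5=a[slow] dup, fast++
slow=4 fast=7: a[fast]=5=a[slow] dup, fast++
slow=4 fast=8: a[fast]=5=a[slow] dup, fast++
slow=4 fast=9: a[fast]=7≠a[slow]=5 write a[5]=7, slow++,fast++
slow=5 fast=10: a[fast]=7=a[slow] dup, fast++
slow=5 fast=11: a[fast]=8≠a[slow]=7 write a[6]=8, slow++,fast++
slow=6 fast=12: a[fast]=10≠a[slow]=8 write a[7]=10, slow++,fast++
slow=7 fast=13: a[fast]=12≠a[slow]=10 write a[8]=12, slow++,fast++
slow=8 fast=14: a[fast]=12=a[slow] dup, fast++
slow=8 fast=15: a[fast]=12=a[slow] dup, fast++
slow=8 fast=16: a[fast]=12=a[slow] dup, fast++
slow=8 fast=17: a[fast]=13≠a[slow]=12 write a[9]=13, slow++,fast++
slow=9 fast=18: a[fast]=13=a[slow] dup, fast++
slow=9 fast=19: a[fast]=14≠a[slow]=13 write a[10]=14, slow++,fast++
slow=10 fast=20: a[fast]=14=a[slow] dup, fast++

length 10; prefix = [1, 2, 3, 5, 7, 8, 10, 12, 13, 14]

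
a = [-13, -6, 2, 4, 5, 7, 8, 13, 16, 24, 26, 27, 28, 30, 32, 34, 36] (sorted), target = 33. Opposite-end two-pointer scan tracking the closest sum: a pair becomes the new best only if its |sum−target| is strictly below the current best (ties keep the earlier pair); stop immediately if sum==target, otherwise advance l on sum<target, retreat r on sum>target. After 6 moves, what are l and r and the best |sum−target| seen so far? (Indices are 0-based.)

l=0 r=16: -13+36=23 d=10 *, l++
l=1 r=16: -6+36=30 d=3 *, l++
l=2 r=16: 2+36=38 d=5, r--
l=2 r=15: 2+34=36 d=3, r--
l=2 r=14: 2+32=34 d=1 *, r--
l=2 r=13: 2+30=32 d=1, l++

l=3, r=13, best |Δ|=1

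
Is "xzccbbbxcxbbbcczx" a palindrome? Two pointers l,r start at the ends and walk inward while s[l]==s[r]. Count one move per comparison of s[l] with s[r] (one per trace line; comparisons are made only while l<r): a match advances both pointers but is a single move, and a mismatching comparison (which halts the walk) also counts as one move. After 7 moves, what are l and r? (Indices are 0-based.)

l=7, r=9

l=0 r=16: 'x'=='x', l++,r--
l=1 r=15: 'z'=='z', l++,r--
l=2 r=14: 'c'=='c', l++,r--
l=3 r=13: 'c'=='c', l++,r--
l=4 r=12: 'b'=='b', l++,r--
l=5 r=11: 'b'=='b', l++,r--
l=6 r=10: 'b'=='b', l++,r--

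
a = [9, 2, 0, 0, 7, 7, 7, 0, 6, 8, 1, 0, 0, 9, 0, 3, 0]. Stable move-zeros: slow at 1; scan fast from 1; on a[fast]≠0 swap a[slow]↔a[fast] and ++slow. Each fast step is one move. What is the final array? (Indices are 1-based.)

[9, 2, 7, 7, 7, 6, 8, 1, 9, 3, 0, 0, 0, 0, 0, 0, 0]

slow=1 fast=1: a[fast]=9≠0 swap→a[1]=9, slow++,fast++
slow=2 fast=2: a[fast]=2≠0 swap→a[2]=2, slow++,fast++
slow=3 fast=3: a[fast]=0, fast++
slow=3 fast=4: a[fast]=0, fast++
slow=3 fast=5: a[fast]=7≠0 swap→a[3]=7, slow++,fast++
slow=4 fast=6: a[fast]=7≠0 swap→a[4]=7, slow++,fast++
slow=5 fast=7: a[fast]=7≠0 swap→a[5]=7, slow++,fast++
slow=6 fast=8: a[fast]=0, fast++
slow=6 fast=9: a[fast]=6≠0 swap→a[6]=6, slow++,fast++
slow=7 fast=10: a[fast]=8≠0 swap→a[7]=8, slow++,fast++
slow=8 fast=11: a[fast]=1≠0 swap→a[8]=1, slow++,fast++
slow=9 fast=12: a[fast]=0, fast++
slow=9 fast=13: a[fast]=0, fast++
slow=9 fast=14: a[fast]=9≠0 swap→a[9]=9, slow++,fast++
slow=10 fast=15: a[fast]=0, fast++
slow=10 fast=16: a[fast]=3≠0 swap→a[10]=3, slow++,fast++
slow=11 fast=17: a[fast]=0, fast++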